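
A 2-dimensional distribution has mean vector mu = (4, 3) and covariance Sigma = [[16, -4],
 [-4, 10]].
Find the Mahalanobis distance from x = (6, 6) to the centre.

Step 1 — centre the observation: (x - mu) = (2, 3).

Step 2 — invert Sigma. det(Sigma) = 16·10 - (-4)² = 144.
  Sigma^{-1} = (1/det) · [[d, -b], [-b, a]] = [[0.0694, 0.0278],
 [0.0278, 0.1111]].

Step 3 — form the quadratic (x - mu)^T · Sigma^{-1} · (x - mu):
  Sigma^{-1} · (x - mu) = (0.2222, 0.3889).
  (x - mu)^T · [Sigma^{-1} · (x - mu)] = (2)·(0.2222) + (3)·(0.3889) = 1.6111.

Step 4 — take square root: d = √(1.6111) ≈ 1.2693.

d(x, mu) = √(1.6111) ≈ 1.2693


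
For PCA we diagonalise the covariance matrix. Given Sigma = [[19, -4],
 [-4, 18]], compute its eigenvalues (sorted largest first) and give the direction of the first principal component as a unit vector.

Step 1 — characteristic polynomial of 2×2 Sigma:
  det(Sigma - λI) = λ² - trace · λ + det = 0.
  trace = 19 + 18 = 37, det = 19·18 - (-4)² = 326.
Step 2 — discriminant:
  Δ = trace² - 4·det = 1369 - 1304 = 65.
Step 3 — eigenvalues:
  λ = (trace ± √Δ)/2 = (37 ± 8.0623)/2,
  λ_1 = 22.5311,  λ_2 = 14.4689.

Step 4 — unit eigenvector for λ_1: solve (Sigma - λ_1 I)v = 0. First row:
  (19 - 22.5311)·v_x + (-4)·v_y = 0, i.e. (-3.5311)·v_x + (-4)·v_y = 0,
  so v ∝ (b, λ_1 - a) = (-4, 3.5311); multiply by -1 so the first entry is positive: u = (4, -3.5311).
  ||u|| = √((4)² + (-3.5311)²) = √(28.4689) ≈ 5.3356,
  v_1 = u/||u|| ≈ (0.7497, -0.6618) (||v_1|| = 1).

λ_1 = 22.5311,  λ_2 = 14.4689;  v_1 ≈ (0.7497, -0.6618)


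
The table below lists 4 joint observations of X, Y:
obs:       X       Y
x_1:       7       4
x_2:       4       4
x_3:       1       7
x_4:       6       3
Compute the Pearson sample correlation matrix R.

Step 1 — column means:
  mean(X) = (7 + 4 + 1 + 6) / 4 = 18/4 = 4.5
  mean(Y) = (4 + 4 + 7 + 3) / 4 = 18/4 = 4.5

Step 2 — sample variances and covariances s[i,j] = (1/(n-1)) · Σ_k (x_{k,i} - mean_i) · (x_{k,j} - mean_j), with n-1 = 3:
  s[X,X] = ((2.5)·(2.5) + (-0.5)·(-0.5) + (-3.5)·(-3.5) + (1.5)·(1.5)) / 3 = 21/3 = 7
  s[X,Y] = ((2.5)·(-0.5) + (-0.5)·(-0.5) + (-3.5)·(2.5) + (1.5)·(-1.5)) / 3 = -12/3 = -4
  s[Y,Y] = ((-0.5)·(-0.5) + (-0.5)·(-0.5) + (2.5)·(2.5) + (-1.5)·(-1.5)) / 3 = 9/3 = 3
  Sample standard deviations s_i = √(s[i,i]):
  s(X) = √(7) = 2.6458
  s(Y) = √(3) = 1.7321

Step 3 — r_{ij} = s_{ij} / (s_i · s_j):
  r[X,X] = 1 (diagonal).
  r[X,Y] = -4 / (2.6458 · 1.7321) = -4 / 4.5826 = -0.8729
  r[Y,Y] = 1 (diagonal).

R is symmetric with unit diagonal. Assembling:

R = [[1, -0.8729],
 [-0.8729, 1]]


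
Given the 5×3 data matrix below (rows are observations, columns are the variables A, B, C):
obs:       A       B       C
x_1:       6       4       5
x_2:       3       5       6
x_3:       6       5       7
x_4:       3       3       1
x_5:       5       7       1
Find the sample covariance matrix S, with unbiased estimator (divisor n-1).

Step 1 — column means:
  mean(A) = (6 + 3 + 6 + 3 + 5) / 5 = 23/5 = 4.6
  mean(B) = (4 + 5 + 5 + 3 + 7) / 5 = 24/5 = 4.8
  mean(C) = (5 + 6 + 7 + 1 + 1) / 5 = 20/5 = 4

Step 2 — sample covariance S[i,j] = (1/(n-1)) · Σ_k (x_{k,i} - mean_i) · (x_{k,j} - mean_j), with n-1 = 4.
  S[A,A] = ((1.4)·(1.4) + (-1.6)·(-1.6) + (1.4)·(1.4) + (-1.6)·(-1.6) + (0.4)·(0.4)) / 4 = 9.2/4 = 2.3
  S[A,B] = ((1.4)·(-0.8) + (-1.6)·(0.2) + (1.4)·(0.2) + (-1.6)·(-1.8) + (0.4)·(2.2)) / 4 = 2.6/4 = 0.65
  S[A,C] = ((1.4)·(1) + (-1.6)·(2) + (1.4)·(3) + (-1.6)·(-3) + (0.4)·(-3)) / 4 = 6/4 = 1.5
  S[B,B] = ((-0.8)·(-0.8) + (0.2)·(0.2) + (0.2)·(0.2) + (-1.8)·(-1.8) + (2.2)·(2.2)) / 4 = 8.8/4 = 2.2
  S[B,C] = ((-0.8)·(1) + (0.2)·(2) + (0.2)·(3) + (-1.8)·(-3) + (2.2)·(-3)) / 4 = -1/4 = -0.25
  S[C,C] = ((1)·(1) + (2)·(2) + (3)·(3) + (-3)·(-3) + (-3)·(-3)) / 4 = 32/4 = 8

S is symmetric (S[j,i] = S[i,j]). Assembling:

S = [[2.3, 0.65, 1.5],
 [0.65, 2.2, -0.25],
 [1.5, -0.25, 8]]


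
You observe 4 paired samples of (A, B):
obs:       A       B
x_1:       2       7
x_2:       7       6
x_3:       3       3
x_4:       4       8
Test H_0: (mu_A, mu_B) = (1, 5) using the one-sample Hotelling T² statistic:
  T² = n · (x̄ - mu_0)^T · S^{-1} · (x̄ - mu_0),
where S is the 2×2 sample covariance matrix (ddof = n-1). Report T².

Step 1 — sample mean vector:
  mean(A) = (2 + 7 + 3 + 4) / 4 = 16/4 = 4
  mean(B) = (7 + 6 + 3 + 8) / 4 = 24/4 = 6
  x̄ = (4, 6),  deviation x̄ - mu_0 = (4, 6) - (1, 5) = (3, 1).

Step 2 — sample covariance matrix, S[i,j] = (1/(n-1)) · Σ_k (x_{k,i} - mean_i) · (x_{k,j} - mean_j), divisor n-1 = 3:
  S[A,A] = ((-2)·(-2) + (3)·(3) + (-1)·(-1) + (0)·(0)) / 3 = 14/3 = 4.6667
  S[A,B] = ((-2)·(1) + (3)·(0) + (-1)·(-3) + (0)·(2)) / 3 = 1/3 = 0.3333
  S[B,B] = ((1)·(1) + (0)·(0) + (-3)·(-3) + (2)·(2)) / 3 = 14/3 = 4.6667
  S = [[4.6667, 0.3333],
 [0.3333, 4.6667]].

Step 3 — invert S. det(S) = 4.6667·4.6667 - (0.3333)² = 21.6667.
  S^{-1} = (1/det) · [[d, -b], [-b, a]] = [[0.2154, -0.0154],
 [-0.0154, 0.2154]].

Step 4 — quadratic form (x̄ - mu_0)^T · S^{-1} · (x̄ - mu_0):
  S^{-1} · (x̄ - mu_0) = (0.6308, 0.1692),
  (x̄ - mu_0)^T · [...] = (3)·(0.6308) + (1)·(0.1692) = 2.0615.

Step 5 — scale by n: T² = 4 · 2.0615 = 8.2462.

T² ≈ 8.2462


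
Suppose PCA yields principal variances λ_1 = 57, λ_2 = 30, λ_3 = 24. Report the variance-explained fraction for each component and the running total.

Step 1 — total variance = trace(Sigma) = Σ λ_i = 57 + 30 + 24 = 111.

Step 2 — fraction explained by component i = λ_i / Σ λ:
  PC1: 57/111 = 0.5135
  PC2: 30/111 = 0.2703
  PC3: 24/111 = 0.2162

Step 3 — cumulative fraction after k components = (λ_1 + ... + λ_k) / Σ λ:
  k = 1: 57/111 = 0.5135
  k = 2: (57 + 30)/111 = 87/111 = 0.7838
  k = 3: (57 + 30 + 24)/111 = 111/111 = 1

Summary (fraction, with percent):

explained: PC1 0.5135 (51.35%), PC2 0.2703 (27.03%), PC3 0.2162 (21.62%);  cumulative: 0.5135, 0.7838, 1


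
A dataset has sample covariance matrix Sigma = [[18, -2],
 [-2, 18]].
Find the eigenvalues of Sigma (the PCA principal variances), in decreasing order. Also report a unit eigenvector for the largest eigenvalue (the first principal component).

Step 1 — characteristic polynomial of 2×2 Sigma:
  det(Sigma - λI) = λ² - trace · λ + det = 0.
  trace = 18 + 18 = 36, det = 18·18 - (-2)² = 320.
Step 2 — discriminant:
  Δ = trace² - 4·det = 1296 - 1280 = 16.
Step 3 — eigenvalues:
  λ = (trace ± √Δ)/2 = (36 ± 4)/2,
  λ_1 = 20,  λ_2 = 16.

Step 4 — unit eigenvector for λ_1: solve (Sigma - λ_1 I)v = 0. First row:
  (18 - 20)·v_x + (-2)·v_y = 0, i.e. (-2)·v_x + (-2)·v_y = 0,
  so v ∝ (b, λ_1 - a) = (-2, 2); multiply by -1 so the first entry is positive: u = (2, -2).
  ||u|| = √((2)² + (-2)²) = √(8) ≈ 2.8284,
  v_1 = u/||u|| ≈ (0.7071, -0.7071) (||v_1|| = 1).

λ_1 = 20,  λ_2 = 16;  v_1 ≈ (0.7071, -0.7071)


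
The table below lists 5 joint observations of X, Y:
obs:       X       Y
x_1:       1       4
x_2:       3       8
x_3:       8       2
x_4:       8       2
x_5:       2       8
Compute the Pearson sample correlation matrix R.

Step 1 — column means:
  mean(X) = (1 + 3 + 8 + 8 + 2) / 5 = 22/5 = 4.4
  mean(Y) = (4 + 8 + 2 + 2 + 8) / 5 = 24/5 = 4.8

Step 2 — sample variances and covariances s[i,j] = (1/(n-1)) · Σ_k (x_{k,i} - mean_i) · (x_{k,j} - mean_j), with n-1 = 4:
  s[X,X] = ((-3.4)·(-3.4) + (-1.4)·(-1.4) + (3.6)·(3.6) + (3.6)·(3.6) + (-2.4)·(-2.4)) / 4 = 45.2/4 = 11.3
  s[X,Y] = ((-3.4)·(-0.8) + (-1.4)·(3.2) + (3.6)·(-2.8) + (3.6)·(-2.8) + (-2.4)·(3.2)) / 4 = -29.6/4 = -7.4
  s[Y,Y] = ((-0.8)·(-0.8) + (3.2)·(3.2) + (-2.8)·(-2.8) + (-2.8)·(-2.8) + (3.2)·(3.2)) / 4 = 36.8/4 = 9.2
  Sample standard deviations s_i = √(s[i,i]):
  s(X) = √(11.3) = 3.3615
  s(Y) = √(9.2) = 3.0332

Step 3 — r_{ij} = s_{ij} / (s_i · s_j):
  r[X,X] = 1 (diagonal).
  r[X,Y] = -7.4 / (3.3615 · 3.0332) = -7.4 / 10.1961 = -0.7258
  r[Y,Y] = 1 (diagonal).

R is symmetric with unit diagonal. Assembling:

R = [[1, -0.7258],
 [-0.7258, 1]]


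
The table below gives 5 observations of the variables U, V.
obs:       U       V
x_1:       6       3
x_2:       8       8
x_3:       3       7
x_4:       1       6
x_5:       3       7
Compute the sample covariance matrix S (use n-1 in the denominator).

Step 1 — column means:
  mean(U) = (6 + 8 + 3 + 1 + 3) / 5 = 21/5 = 4.2
  mean(V) = (3 + 8 + 7 + 6 + 7) / 5 = 31/5 = 6.2

Step 2 — sample covariance S[i,j] = (1/(n-1)) · Σ_k (x_{k,i} - mean_i) · (x_{k,j} - mean_j), with n-1 = 4.
  S[U,U] = ((1.8)·(1.8) + (3.8)·(3.8) + (-1.2)·(-1.2) + (-3.2)·(-3.2) + (-1.2)·(-1.2)) / 4 = 30.8/4 = 7.7
  S[U,V] = ((1.8)·(-3.2) + (3.8)·(1.8) + (-1.2)·(0.8) + (-3.2)·(-0.2) + (-1.2)·(0.8)) / 4 = -0.2/4 = -0.05
  S[V,V] = ((-3.2)·(-3.2) + (1.8)·(1.8) + (0.8)·(0.8) + (-0.2)·(-0.2) + (0.8)·(0.8)) / 4 = 14.8/4 = 3.7

S is symmetric (S[j,i] = S[i,j]). Assembling:

S = [[7.7, -0.05],
 [-0.05, 3.7]]


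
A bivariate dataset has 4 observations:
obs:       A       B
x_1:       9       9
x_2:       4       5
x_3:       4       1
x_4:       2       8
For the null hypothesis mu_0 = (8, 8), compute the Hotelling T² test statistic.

Step 1 — sample mean vector:
  mean(A) = (9 + 4 + 4 + 2) / 4 = 19/4 = 4.75
  mean(B) = (9 + 5 + 1 + 8) / 4 = 23/4 = 5.75
  x̄ = (4.75, 5.75),  deviation x̄ - mu_0 = (4.75, 5.75) - (8, 8) = (-3.25, -2.25).

Step 2 — sample covariance matrix, S[i,j] = (1/(n-1)) · Σ_k (x_{k,i} - mean_i) · (x_{k,j} - mean_j), divisor n-1 = 3:
  S[A,A] = ((4.25)·(4.25) + (-0.75)·(-0.75) + (-0.75)·(-0.75) + (-2.75)·(-2.75)) / 3 = 26.75/3 = 8.9167
  S[A,B] = ((4.25)·(3.25) + (-0.75)·(-0.75) + (-0.75)·(-4.75) + (-2.75)·(2.25)) / 3 = 11.75/3 = 3.9167
  S[B,B] = ((3.25)·(3.25) + (-0.75)·(-0.75) + (-4.75)·(-4.75) + (2.25)·(2.25)) / 3 = 38.75/3 = 12.9167
  S = [[8.9167, 3.9167],
 [3.9167, 12.9167]].

Step 3 — invert S. det(S) = 8.9167·12.9167 - (3.9167)² = 99.8333.
  S^{-1} = (1/det) · [[d, -b], [-b, a]] = [[0.1294, -0.0392],
 [-0.0392, 0.0893]].

Step 4 — quadratic form (x̄ - mu_0)^T · S^{-1} · (x̄ - mu_0):
  S^{-1} · (x̄ - mu_0) = (-0.3322, -0.0735),
  (x̄ - mu_0)^T · [...] = (-3.25)·(-0.3322) + (-2.25)·(-0.0735) = 1.245.

Step 5 — scale by n: T² = 4 · 1.245 = 4.98.

T² ≈ 4.98


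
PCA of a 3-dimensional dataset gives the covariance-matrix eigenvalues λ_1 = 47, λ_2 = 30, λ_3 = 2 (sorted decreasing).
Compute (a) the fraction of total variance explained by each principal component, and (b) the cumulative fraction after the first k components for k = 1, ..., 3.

Step 1 — total variance = trace(Sigma) = Σ λ_i = 47 + 30 + 2 = 79.

Step 2 — fraction explained by component i = λ_i / Σ λ:
  PC1: 47/79 = 0.5949
  PC2: 30/79 = 0.3797
  PC3: 2/79 = 0.0253

Step 3 — cumulative fraction after k components = (λ_1 + ... + λ_k) / Σ λ:
  k = 1: 47/79 = 0.5949
  k = 2: (47 + 30)/79 = 77/79 = 0.9747
  k = 3: (47 + 30 + 2)/79 = 79/79 = 1

Summary (fraction, with percent):

explained: PC1 0.5949 (59.49%), PC2 0.3797 (37.97%), PC3 0.0253 (2.53%);  cumulative: 0.5949, 0.9747, 1


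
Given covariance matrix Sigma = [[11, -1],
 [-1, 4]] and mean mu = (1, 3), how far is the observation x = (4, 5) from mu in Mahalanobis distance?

Step 1 — centre the observation: (x - mu) = (3, 2).

Step 2 — invert Sigma. det(Sigma) = 11·4 - (-1)² = 43.
  Sigma^{-1} = (1/det) · [[d, -b], [-b, a]] = [[0.093, 0.0233],
 [0.0233, 0.2558]].

Step 3 — form the quadratic (x - mu)^T · Sigma^{-1} · (x - mu):
  Sigma^{-1} · (x - mu) = (0.3256, 0.5814).
  (x - mu)^T · [Sigma^{-1} · (x - mu)] = (3)·(0.3256) + (2)·(0.5814) = 2.1395.

Step 4 — take square root: d = √(2.1395) ≈ 1.4627.

d(x, mu) = √(2.1395) ≈ 1.4627


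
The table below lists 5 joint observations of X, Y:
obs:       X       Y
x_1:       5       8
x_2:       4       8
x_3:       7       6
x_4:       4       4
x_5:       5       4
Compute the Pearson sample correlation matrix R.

Step 1 — column means:
  mean(X) = (5 + 4 + 7 + 4 + 5) / 5 = 25/5 = 5
  mean(Y) = (8 + 8 + 6 + 4 + 4) / 5 = 30/5 = 6

Step 2 — sample variances and covariances s[i,j] = (1/(n-1)) · Σ_k (x_{k,i} - mean_i) · (x_{k,j} - mean_j), with n-1 = 4:
  s[X,X] = ((0)·(0) + (-1)·(-1) + (2)·(2) + (-1)·(-1) + (0)·(0)) / 4 = 6/4 = 1.5
  s[X,Y] = ((0)·(2) + (-1)·(2) + (2)·(0) + (-1)·(-2) + (0)·(-2)) / 4 = 0/4 = 0
  s[Y,Y] = ((2)·(2) + (2)·(2) + (0)·(0) + (-2)·(-2) + (-2)·(-2)) / 4 = 16/4 = 4
  Sample standard deviations s_i = √(s[i,i]):
  s(X) = √(1.5) = 1.2247
  s(Y) = √(4) = 2

Step 3 — r_{ij} = s_{ij} / (s_i · s_j):
  r[X,X] = 1 (diagonal).
  r[X,Y] = 0 / (1.2247 · 2) = 0 / 2.4495 = 0
  r[Y,Y] = 1 (diagonal).

R is symmetric with unit diagonal. Assembling:

R = [[1, 0],
 [0, 1]]


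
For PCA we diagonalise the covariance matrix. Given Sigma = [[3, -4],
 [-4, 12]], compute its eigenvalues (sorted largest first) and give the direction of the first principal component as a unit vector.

Step 1 — characteristic polynomial of 2×2 Sigma:
  det(Sigma - λI) = λ² - trace · λ + det = 0.
  trace = 3 + 12 = 15, det = 3·12 - (-4)² = 20.
Step 2 — discriminant:
  Δ = trace² - 4·det = 225 - 80 = 145.
Step 3 — eigenvalues:
  λ = (trace ± √Δ)/2 = (15 ± 12.0416)/2,
  λ_1 = 13.5208,  λ_2 = 1.4792.

Step 4 — unit eigenvector for λ_1: solve (Sigma - λ_1 I)v = 0. First row:
  (3 - 13.5208)·v_x + (-4)·v_y = 0, i.e. (-10.5208)·v_x + (-4)·v_y = 0,
  so v ∝ (b, λ_1 - a) = (-4, 10.5208); multiply by -1 so the first entry is positive: u = (4, -10.5208).
  ||u|| = √((4)² + (-10.5208)²) = √(126.6872) ≈ 11.2555,
  v_1 = u/||u|| ≈ (0.3554, -0.9347) (||v_1|| = 1).

λ_1 = 13.5208,  λ_2 = 1.4792;  v_1 ≈ (0.3554, -0.9347)


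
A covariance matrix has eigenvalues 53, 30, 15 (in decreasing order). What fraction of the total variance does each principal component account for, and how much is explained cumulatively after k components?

Step 1 — total variance = trace(Sigma) = Σ λ_i = 53 + 30 + 15 = 98.

Step 2 — fraction explained by component i = λ_i / Σ λ:
  PC1: 53/98 = 0.5408
  PC2: 30/98 = 0.3061
  PC3: 15/98 = 0.1531

Step 3 — cumulative fraction after k components = (λ_1 + ... + λ_k) / Σ λ:
  k = 1: 53/98 = 0.5408
  k = 2: (53 + 30)/98 = 83/98 = 0.8469
  k = 3: (53 + 30 + 15)/98 = 98/98 = 1

Summary (fraction, with percent):

explained: PC1 0.5408 (54.08%), PC2 0.3061 (30.61%), PC3 0.1531 (15.31%);  cumulative: 0.5408, 0.8469, 1


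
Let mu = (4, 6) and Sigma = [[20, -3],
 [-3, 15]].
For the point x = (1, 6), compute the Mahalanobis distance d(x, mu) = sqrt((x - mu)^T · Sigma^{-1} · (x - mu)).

Step 1 — centre the observation: (x - mu) = (-3, 0).

Step 2 — invert Sigma. det(Sigma) = 20·15 - (-3)² = 291.
  Sigma^{-1} = (1/det) · [[d, -b], [-b, a]] = [[0.0515, 0.0103],
 [0.0103, 0.0687]].

Step 3 — form the quadratic (x - mu)^T · Sigma^{-1} · (x - mu):
  Sigma^{-1} · (x - mu) = (-0.1546, -0.0309).
  (x - mu)^T · [Sigma^{-1} · (x - mu)] = (-3)·(-0.1546) + (0)·(-0.0309) = 0.4639.

Step 4 — take square root: d = √(0.4639) ≈ 0.6811.

d(x, mu) = √(0.4639) ≈ 0.6811


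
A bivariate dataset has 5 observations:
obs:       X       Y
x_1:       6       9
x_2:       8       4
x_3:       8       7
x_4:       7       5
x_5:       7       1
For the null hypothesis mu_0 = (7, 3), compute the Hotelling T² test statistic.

Step 1 — sample mean vector:
  mean(X) = (6 + 8 + 8 + 7 + 7) / 5 = 36/5 = 7.2
  mean(Y) = (9 + 4 + 7 + 5 + 1) / 5 = 26/5 = 5.2
  x̄ = (7.2, 5.2),  deviation x̄ - mu_0 = (7.2, 5.2) - (7, 3) = (0.2, 2.2).

Step 2 — sample covariance matrix, S[i,j] = (1/(n-1)) · Σ_k (x_{k,i} - mean_i) · (x_{k,j} - mean_j), divisor n-1 = 4:
  S[X,X] = ((-1.2)·(-1.2) + (0.8)·(0.8) + (0.8)·(0.8) + (-0.2)·(-0.2) + (-0.2)·(-0.2)) / 4 = 2.8/4 = 0.7
  S[X,Y] = ((-1.2)·(3.8) + (0.8)·(-1.2) + (0.8)·(1.8) + (-0.2)·(-0.2) + (-0.2)·(-4.2)) / 4 = -3.2/4 = -0.8
  S[Y,Y] = ((3.8)·(3.8) + (-1.2)·(-1.2) + (1.8)·(1.8) + (-0.2)·(-0.2) + (-4.2)·(-4.2)) / 4 = 36.8/4 = 9.2
  S = [[0.7, -0.8],
 [-0.8, 9.2]].

Step 3 — invert S. det(S) = 0.7·9.2 - (-0.8)² = 5.8.
  S^{-1} = (1/det) · [[d, -b], [-b, a]] = [[1.5862, 0.1379],
 [0.1379, 0.1207]].

Step 4 — quadratic form (x̄ - mu_0)^T · S^{-1} · (x̄ - mu_0):
  S^{-1} · (x̄ - mu_0) = (0.6207, 0.2931),
  (x̄ - mu_0)^T · [...] = (0.2)·(0.6207) + (2.2)·(0.2931) = 0.769.

Step 5 — scale by n: T² = 5 · 0.769 = 3.8448.

T² ≈ 3.8448


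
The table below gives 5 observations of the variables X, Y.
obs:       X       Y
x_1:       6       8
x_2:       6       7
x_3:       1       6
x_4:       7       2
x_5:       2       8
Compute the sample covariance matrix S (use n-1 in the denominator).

Step 1 — column means:
  mean(X) = (6 + 6 + 1 + 7 + 2) / 5 = 22/5 = 4.4
  mean(Y) = (8 + 7 + 6 + 2 + 8) / 5 = 31/5 = 6.2

Step 2 — sample covariance S[i,j] = (1/(n-1)) · Σ_k (x_{k,i} - mean_i) · (x_{k,j} - mean_j), with n-1 = 4.
  S[X,X] = ((1.6)·(1.6) + (1.6)·(1.6) + (-3.4)·(-3.4) + (2.6)·(2.6) + (-2.4)·(-2.4)) / 4 = 29.2/4 = 7.3
  S[X,Y] = ((1.6)·(1.8) + (1.6)·(0.8) + (-3.4)·(-0.2) + (2.6)·(-4.2) + (-2.4)·(1.8)) / 4 = -10.4/4 = -2.6
  S[Y,Y] = ((1.8)·(1.8) + (0.8)·(0.8) + (-0.2)·(-0.2) + (-4.2)·(-4.2) + (1.8)·(1.8)) / 4 = 24.8/4 = 6.2

S is symmetric (S[j,i] = S[i,j]). Assembling:

S = [[7.3, -2.6],
 [-2.6, 6.2]]


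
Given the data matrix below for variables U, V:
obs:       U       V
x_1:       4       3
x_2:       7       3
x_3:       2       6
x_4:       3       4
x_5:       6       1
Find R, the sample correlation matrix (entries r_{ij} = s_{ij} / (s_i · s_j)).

Step 1 — column means:
  mean(U) = (4 + 7 + 2 + 3 + 6) / 5 = 22/5 = 4.4
  mean(V) = (3 + 3 + 6 + 4 + 1) / 5 = 17/5 = 3.4

Step 2 — sample variances and covariances s[i,j] = (1/(n-1)) · Σ_k (x_{k,i} - mean_i) · (x_{k,j} - mean_j), with n-1 = 4:
  s[U,U] = ((-0.4)·(-0.4) + (2.6)·(2.6) + (-2.4)·(-2.4) + (-1.4)·(-1.4) + (1.6)·(1.6)) / 4 = 17.2/4 = 4.3
  s[U,V] = ((-0.4)·(-0.4) + (2.6)·(-0.4) + (-2.4)·(2.6) + (-1.4)·(0.6) + (1.6)·(-2.4)) / 4 = -11.8/4 = -2.95
  s[V,V] = ((-0.4)·(-0.4) + (-0.4)·(-0.4) + (2.6)·(2.6) + (0.6)·(0.6) + (-2.4)·(-2.4)) / 4 = 13.2/4 = 3.3
  Sample standard deviations s_i = √(s[i,i]):
  s(U) = √(4.3) = 2.0736
  s(V) = √(3.3) = 1.8166

Step 3 — r_{ij} = s_{ij} / (s_i · s_j):
  r[U,U] = 1 (diagonal).
  r[U,V] = -2.95 / (2.0736 · 1.8166) = -2.95 / 3.767 = -0.7831
  r[V,V] = 1 (diagonal).

R is symmetric with unit diagonal. Assembling:

R = [[1, -0.7831],
 [-0.7831, 1]]


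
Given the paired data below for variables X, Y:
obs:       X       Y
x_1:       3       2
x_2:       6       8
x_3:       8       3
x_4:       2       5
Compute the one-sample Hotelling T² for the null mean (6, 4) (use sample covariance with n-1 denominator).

Step 1 — sample mean vector:
  mean(X) = (3 + 6 + 8 + 2) / 4 = 19/4 = 4.75
  mean(Y) = (2 + 8 + 3 + 5) / 4 = 18/4 = 4.5
  x̄ = (4.75, 4.5),  deviation x̄ - mu_0 = (4.75, 4.5) - (6, 4) = (-1.25, 0.5).

Step 2 — sample covariance matrix, S[i,j] = (1/(n-1)) · Σ_k (x_{k,i} - mean_i) · (x_{k,j} - mean_j), divisor n-1 = 3:
  S[X,X] = ((-1.75)·(-1.75) + (1.25)·(1.25) + (3.25)·(3.25) + (-2.75)·(-2.75)) / 3 = 22.75/3 = 7.5833
  S[X,Y] = ((-1.75)·(-2.5) + (1.25)·(3.5) + (3.25)·(-1.5) + (-2.75)·(0.5)) / 3 = 2.5/3 = 0.8333
  S[Y,Y] = ((-2.5)·(-2.5) + (3.5)·(3.5) + (-1.5)·(-1.5) + (0.5)·(0.5)) / 3 = 21/3 = 7
  S = [[7.5833, 0.8333],
 [0.8333, 7]].

Step 3 — invert S. det(S) = 7.5833·7 - (0.8333)² = 52.3889.
  S^{-1} = (1/det) · [[d, -b], [-b, a]] = [[0.1336, -0.0159],
 [-0.0159, 0.1448]].

Step 4 — quadratic form (x̄ - mu_0)^T · S^{-1} · (x̄ - mu_0):
  S^{-1} · (x̄ - mu_0) = (-0.175, 0.0923),
  (x̄ - mu_0)^T · [...] = (-1.25)·(-0.175) + (0.5)·(0.0923) = 0.2648.

Step 5 — scale by n: T² = 4 · 0.2648 = 1.0594.

T² ≈ 1.0594


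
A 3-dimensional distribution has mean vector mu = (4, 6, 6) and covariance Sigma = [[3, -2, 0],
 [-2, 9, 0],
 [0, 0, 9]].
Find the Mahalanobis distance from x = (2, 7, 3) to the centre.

Step 1 — centre the observation: (x - mu) = (-2, 1, -3).

Step 2 — invert Sigma (cofactor / det for 3×3, or solve directly):
  Sigma^{-1} = [[0.3913, 0.087, 0],
 [0.087, 0.1304, 0],
 [0, 0, 0.1111]].

Step 3 — form the quadratic (x - mu)^T · Sigma^{-1} · (x - mu):
  Sigma^{-1} · (x - mu) = (-0.6957, -0.0435, -0.3333).
  (x - mu)^T · [Sigma^{-1} · (x - mu)] = (-2)·(-0.6957) + (1)·(-0.0435) + (-3)·(-0.3333) = 2.3478.

Step 4 — take square root: d = √(2.3478) ≈ 1.5323.

d(x, mu) = √(2.3478) ≈ 1.5323


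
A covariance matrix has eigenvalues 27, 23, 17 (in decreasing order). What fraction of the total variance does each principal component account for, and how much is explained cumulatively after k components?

Step 1 — total variance = trace(Sigma) = Σ λ_i = 27 + 23 + 17 = 67.

Step 2 — fraction explained by component i = λ_i / Σ λ:
  PC1: 27/67 = 0.403
  PC2: 23/67 = 0.3433
  PC3: 17/67 = 0.2537

Step 3 — cumulative fraction after k components = (λ_1 + ... + λ_k) / Σ λ:
  k = 1: 27/67 = 0.403
  k = 2: (27 + 23)/67 = 50/67 = 0.7463
  k = 3: (27 + 23 + 17)/67 = 67/67 = 1

Summary (fraction, with percent):

explained: PC1 0.403 (40.3%), PC2 0.3433 (34.33%), PC3 0.2537 (25.37%);  cumulative: 0.403, 0.7463, 1


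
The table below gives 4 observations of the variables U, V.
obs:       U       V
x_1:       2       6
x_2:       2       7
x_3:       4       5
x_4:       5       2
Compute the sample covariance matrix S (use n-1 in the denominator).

Step 1 — column means:
  mean(U) = (2 + 2 + 4 + 5) / 4 = 13/4 = 3.25
  mean(V) = (6 + 7 + 5 + 2) / 4 = 20/4 = 5

Step 2 — sample covariance S[i,j] = (1/(n-1)) · Σ_k (x_{k,i} - mean_i) · (x_{k,j} - mean_j), with n-1 = 3.
  S[U,U] = ((-1.25)·(-1.25) + (-1.25)·(-1.25) + (0.75)·(0.75) + (1.75)·(1.75)) / 3 = 6.75/3 = 2.25
  S[U,V] = ((-1.25)·(1) + (-1.25)·(2) + (0.75)·(0) + (1.75)·(-3)) / 3 = -9/3 = -3
  S[V,V] = ((1)·(1) + (2)·(2) + (0)·(0) + (-3)·(-3)) / 3 = 14/3 = 4.6667

S is symmetric (S[j,i] = S[i,j]). Assembling:

S = [[2.25, -3],
 [-3, 4.6667]]


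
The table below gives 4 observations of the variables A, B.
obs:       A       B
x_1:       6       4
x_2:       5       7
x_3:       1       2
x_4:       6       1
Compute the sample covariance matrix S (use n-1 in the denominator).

Step 1 — column means:
  mean(A) = (6 + 5 + 1 + 6) / 4 = 18/4 = 4.5
  mean(B) = (4 + 7 + 2 + 1) / 4 = 14/4 = 3.5

Step 2 — sample covariance S[i,j] = (1/(n-1)) · Σ_k (x_{k,i} - mean_i) · (x_{k,j} - mean_j), with n-1 = 3.
  S[A,A] = ((1.5)·(1.5) + (0.5)·(0.5) + (-3.5)·(-3.5) + (1.5)·(1.5)) / 3 = 17/3 = 5.6667
  S[A,B] = ((1.5)·(0.5) + (0.5)·(3.5) + (-3.5)·(-1.5) + (1.5)·(-2.5)) / 3 = 4/3 = 1.3333
  S[B,B] = ((0.5)·(0.5) + (3.5)·(3.5) + (-1.5)·(-1.5) + (-2.5)·(-2.5)) / 3 = 21/3 = 7

S is symmetric (S[j,i] = S[i,j]). Assembling:

S = [[5.6667, 1.3333],
 [1.3333, 7]]


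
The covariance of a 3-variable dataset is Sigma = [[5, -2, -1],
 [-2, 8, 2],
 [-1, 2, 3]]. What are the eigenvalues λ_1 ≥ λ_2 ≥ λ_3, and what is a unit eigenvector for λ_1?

Step 1 — characteristic polynomial p(λ) = det(λI - Sigma) = λ³ - tr·λ² + c_1·λ - det, where tr = trace, c_1 = sum of the principal 2×2 minors, det = det(Sigma):
  tr = 5 + 8 + 3 = 16,
  c_1 = (5·8 - (-2)²) + (5·3 - (-1)²) + (8·3 - (2)²) = 36 + 14 + 20 = 70,
  det = 5·(8·3 - (2)²) - (-2)·((-2)·3 - (2)·(-1)) + (-1)·((-2)·(2) - 8·(-1)) = 5·(20) - (-2)·(-4) + (-1)·(4) = 88.
  So p(λ) = λ³ - 16λ² + 70λ - 88.
Step 2 — look for an integer root (rational root theorem: any rational root is an integer divisor of 88). Testing λ = 4:
  p(4) = 64 - 256 + 280 - 88 = 0  ✓
  Dividing out (λ - 4): p(λ) = (λ - 4)(λ² - 12λ + 22).
Step 3 — remaining eigenvalues from the quadratic λ² - 12λ + 22 = 0:
  Δ = 12² - 4·22 = 144 - 88 = 56,  λ = (12 ± √56)/2 = (12 ± 7.4833)/2 ≈ 9.7417 or 2.2583.
  Sorted: λ_1 = 9.7417,  λ_2 = 4,  λ_3 = 2.2583  (check: sum = 16 = tr ✓).

Step 4 — unit eigenvector for λ_1 ≈ 9.7417: v spans the null space of (Sigma - λ_1 I), whose rows are
  r_1 = (-4.7417, -2, -1),  r_2 = (-2, -1.7417, 2),  r_3 = (-1, 2, -6.7417).
  v is orthogonal to every row, so take v ∝ r_1 × r_2 = ((-2)·(2) - (-1)·(-1.7417), (-1)·(-2) - (-4.7417)·(2), (-4.7417)·(-1.7417) - (-2)·(-2)) ≈ (-5.7417, 11.4833, 4.2583).
  Rescale (multiply by -1 so the first nonzero entry is positive): u = (5.7417, -11.4833, -4.2583).
  ||u|| = √((5.7417)² + (-11.4833)² + (-4.2583)²) = √(182.9666) ≈ 13.5265,  v_1 = u/||u|| ≈ (0.4245, -0.8489, -0.3148) (||v_1|| = 1).

λ_1 = 9.7417,  λ_2 = 4,  λ_3 = 2.2583;  v_1 ≈ (0.4245, -0.8489, -0.3148)


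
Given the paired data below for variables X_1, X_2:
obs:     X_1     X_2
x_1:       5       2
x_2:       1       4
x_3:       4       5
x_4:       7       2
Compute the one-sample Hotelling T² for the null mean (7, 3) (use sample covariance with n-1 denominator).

Step 1 — sample mean vector:
  mean(X_1) = (5 + 1 + 4 + 7) / 4 = 17/4 = 4.25
  mean(X_2) = (2 + 4 + 5 + 2) / 4 = 13/4 = 3.25
  x̄ = (4.25, 3.25),  deviation x̄ - mu_0 = (4.25, 3.25) - (7, 3) = (-2.75, 0.25).

Step 2 — sample covariance matrix, S[i,j] = (1/(n-1)) · Σ_k (x_{k,i} - mean_i) · (x_{k,j} - mean_j), divisor n-1 = 3:
  S[X_1,X_1] = ((0.75)·(0.75) + (-3.25)·(-3.25) + (-0.25)·(-0.25) + (2.75)·(2.75)) / 3 = 18.75/3 = 6.25
  S[X_1,X_2] = ((0.75)·(-1.25) + (-3.25)·(0.75) + (-0.25)·(1.75) + (2.75)·(-1.25)) / 3 = -7.25/3 = -2.4167
  S[X_2,X_2] = ((-1.25)·(-1.25) + (0.75)·(0.75) + (1.75)·(1.75) + (-1.25)·(-1.25)) / 3 = 6.75/3 = 2.25
  S = [[6.25, -2.4167],
 [-2.4167, 2.25]].

Step 3 — invert S. det(S) = 6.25·2.25 - (-2.4167)² = 8.2222.
  S^{-1} = (1/det) · [[d, -b], [-b, a]] = [[0.2736, 0.2939],
 [0.2939, 0.7601]].

Step 4 — quadratic form (x̄ - mu_0)^T · S^{-1} · (x̄ - mu_0):
  S^{-1} · (x̄ - mu_0) = (-0.6791, -0.6182),
  (x̄ - mu_0)^T · [...] = (-2.75)·(-0.6791) + (0.25)·(-0.6182) = 1.7128.

Step 5 — scale by n: T² = 4 · 1.7128 = 6.8514.

T² ≈ 6.8514


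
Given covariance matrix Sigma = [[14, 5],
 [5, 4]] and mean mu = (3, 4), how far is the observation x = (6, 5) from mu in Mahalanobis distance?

Step 1 — centre the observation: (x - mu) = (3, 1).

Step 2 — invert Sigma. det(Sigma) = 14·4 - (5)² = 31.
  Sigma^{-1} = (1/det) · [[d, -b], [-b, a]] = [[0.129, -0.1613],
 [-0.1613, 0.4516]].

Step 3 — form the quadratic (x - mu)^T · Sigma^{-1} · (x - mu):
  Sigma^{-1} · (x - mu) = (0.2258, -0.0323).
  (x - mu)^T · [Sigma^{-1} · (x - mu)] = (3)·(0.2258) + (1)·(-0.0323) = 0.6452.

Step 4 — take square root: d = √(0.6452) ≈ 0.8032.

d(x, mu) = √(0.6452) ≈ 0.8032


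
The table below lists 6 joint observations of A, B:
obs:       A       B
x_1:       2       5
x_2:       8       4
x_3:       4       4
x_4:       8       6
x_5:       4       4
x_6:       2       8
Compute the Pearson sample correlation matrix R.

Step 1 — column means:
  mean(A) = (2 + 8 + 4 + 8 + 4 + 2) / 6 = 28/6 = 4.6667
  mean(B) = (5 + 4 + 4 + 6 + 4 + 8) / 6 = 31/6 = 5.1667

Step 2 — sample variances and covariances s[i,j] = (1/(n-1)) · Σ_k (x_{k,i} - mean_i) · (x_{k,j} - mean_j), with n-1 = 5:
  s[A,A] = ((-2.6667)·(-2.6667) + (3.3333)·(3.3333) + (-0.6667)·(-0.6667) + (3.3333)·(3.3333) + (-0.6667)·(-0.6667) + (-2.6667)·(-2.6667)) / 5 = 37.3333/5 = 7.4667
  s[A,B] = ((-2.6667)·(-0.1667) + (3.3333)·(-1.1667) + (-0.6667)·(-1.1667) + (3.3333)·(0.8333) + (-0.6667)·(-1.1667) + (-2.6667)·(2.8333)) / 5 = -6.6667/5 = -1.3333
  s[B,B] = ((-0.1667)·(-0.1667) + (-1.1667)·(-1.1667) + (-1.1667)·(-1.1667) + (0.8333)·(0.8333) + (-1.1667)·(-1.1667) + (2.8333)·(2.8333)) / 5 = 12.8333/5 = 2.5667
  Sample standard deviations s_i = √(s[i,i]):
  s(A) = √(7.4667) = 2.7325
  s(B) = √(2.5667) = 1.6021

Step 3 — r_{ij} = s_{ij} / (s_i · s_j):
  r[A,A] = 1 (diagonal).
  r[A,B] = -1.3333 / (2.7325 · 1.6021) = -1.3333 / 4.3777 = -0.3046
  r[B,B] = 1 (diagonal).

R is symmetric with unit diagonal. Assembling:

R = [[1, -0.3046],
 [-0.3046, 1]]


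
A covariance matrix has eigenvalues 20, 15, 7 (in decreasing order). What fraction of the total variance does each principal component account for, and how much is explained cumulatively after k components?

Step 1 — total variance = trace(Sigma) = Σ λ_i = 20 + 15 + 7 = 42.

Step 2 — fraction explained by component i = λ_i / Σ λ:
  PC1: 20/42 = 0.4762
  PC2: 15/42 = 0.3571
  PC3: 7/42 = 0.1667

Step 3 — cumulative fraction after k components = (λ_1 + ... + λ_k) / Σ λ:
  k = 1: 20/42 = 0.4762
  k = 2: (20 + 15)/42 = 35/42 = 0.8333
  k = 3: (20 + 15 + 7)/42 = 42/42 = 1

Summary (fraction, with percent):

explained: PC1 0.4762 (47.62%), PC2 0.3571 (35.71%), PC3 0.1667 (16.67%);  cumulative: 0.4762, 0.8333, 1


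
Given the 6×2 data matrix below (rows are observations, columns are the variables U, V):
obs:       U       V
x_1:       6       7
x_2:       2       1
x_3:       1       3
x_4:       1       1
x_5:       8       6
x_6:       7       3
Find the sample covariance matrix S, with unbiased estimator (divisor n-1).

Step 1 — column means:
  mean(U) = (6 + 2 + 1 + 1 + 8 + 7) / 6 = 25/6 = 4.1667
  mean(V) = (7 + 1 + 3 + 1 + 6 + 3) / 6 = 21/6 = 3.5

Step 2 — sample covariance S[i,j] = (1/(n-1)) · Σ_k (x_{k,i} - mean_i) · (x_{k,j} - mean_j), with n-1 = 5.
  S[U,U] = ((1.8333)·(1.8333) + (-2.1667)·(-2.1667) + (-3.1667)·(-3.1667) + (-3.1667)·(-3.1667) + (3.8333)·(3.8333) + (2.8333)·(2.8333)) / 5 = 50.8333/5 = 10.1667
  S[U,V] = ((1.8333)·(3.5) + (-2.1667)·(-2.5) + (-3.1667)·(-0.5) + (-3.1667)·(-2.5) + (3.8333)·(2.5) + (2.8333)·(-0.5)) / 5 = 29.5/5 = 5.9
  S[V,V] = ((3.5)·(3.5) + (-2.5)·(-2.5) + (-0.5)·(-0.5) + (-2.5)·(-2.5) + (2.5)·(2.5) + (-0.5)·(-0.5)) / 5 = 31.5/5 = 6.3

S is symmetric (S[j,i] = S[i,j]). Assembling:

S = [[10.1667, 5.9],
 [5.9, 6.3]]


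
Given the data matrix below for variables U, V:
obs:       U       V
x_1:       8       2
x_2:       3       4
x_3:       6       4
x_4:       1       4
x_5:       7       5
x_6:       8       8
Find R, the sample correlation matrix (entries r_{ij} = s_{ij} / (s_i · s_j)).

Step 1 — column means:
  mean(U) = (8 + 3 + 6 + 1 + 7 + 8) / 6 = 33/6 = 5.5
  mean(V) = (2 + 4 + 4 + 4 + 5 + 8) / 6 = 27/6 = 4.5

Step 2 — sample variances and covariances s[i,j] = (1/(n-1)) · Σ_k (x_{k,i} - mean_i) · (x_{k,j} - mean_j), with n-1 = 5:
  s[U,U] = ((2.5)·(2.5) + (-2.5)·(-2.5) + (0.5)·(0.5) + (-4.5)·(-4.5) + (1.5)·(1.5) + (2.5)·(2.5)) / 5 = 41.5/5 = 8.3
  s[U,V] = ((2.5)·(-2.5) + (-2.5)·(-0.5) + (0.5)·(-0.5) + (-4.5)·(-0.5) + (1.5)·(0.5) + (2.5)·(3.5)) / 5 = 6.5/5 = 1.3
  s[V,V] = ((-2.5)·(-2.5) + (-0.5)·(-0.5) + (-0.5)·(-0.5) + (-0.5)·(-0.5) + (0.5)·(0.5) + (3.5)·(3.5)) / 5 = 19.5/5 = 3.9
  Sample standard deviations s_i = √(s[i,i]):
  s(U) = √(8.3) = 2.881
  s(V) = √(3.9) = 1.9748

Step 3 — r_{ij} = s_{ij} / (s_i · s_j):
  r[U,U] = 1 (diagonal).
  r[U,V] = 1.3 / (2.881 · 1.9748) = 1.3 / 5.6895 = 0.2285
  r[V,V] = 1 (diagonal).

R is symmetric with unit diagonal. Assembling:

R = [[1, 0.2285],
 [0.2285, 1]]


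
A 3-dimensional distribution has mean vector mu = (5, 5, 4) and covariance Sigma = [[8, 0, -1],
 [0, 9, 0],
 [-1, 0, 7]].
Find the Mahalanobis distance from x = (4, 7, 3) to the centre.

Step 1 — centre the observation: (x - mu) = (-1, 2, -1).

Step 2 — invert Sigma (cofactor / det for 3×3, or solve directly):
  Sigma^{-1} = [[0.1273, 0, 0.0182],
 [0, 0.1111, 0],
 [0.0182, 0, 0.1455]].

Step 3 — form the quadratic (x - mu)^T · Sigma^{-1} · (x - mu):
  Sigma^{-1} · (x - mu) = (-0.1455, 0.2222, -0.1636).
  (x - mu)^T · [Sigma^{-1} · (x - mu)] = (-1)·(-0.1455) + (2)·(0.2222) + (-1)·(-0.1636) = 0.7535.

Step 4 — take square root: d = √(0.7535) ≈ 0.8681.

d(x, mu) = √(0.7535) ≈ 0.8681


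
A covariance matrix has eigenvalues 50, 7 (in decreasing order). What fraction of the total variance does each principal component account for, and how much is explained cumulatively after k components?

Step 1 — total variance = trace(Sigma) = Σ λ_i = 50 + 7 = 57.

Step 2 — fraction explained by component i = λ_i / Σ λ:
  PC1: 50/57 = 0.8772
  PC2: 7/57 = 0.1228

Step 3 — cumulative fraction after k components = (λ_1 + ... + λ_k) / Σ λ:
  k = 1: 50/57 = 0.8772
  k = 2: (50 + 7)/57 = 57/57 = 1

Summary (fraction, with percent):

explained: PC1 0.8772 (87.72%), PC2 0.1228 (12.28%);  cumulative: 0.8772, 1


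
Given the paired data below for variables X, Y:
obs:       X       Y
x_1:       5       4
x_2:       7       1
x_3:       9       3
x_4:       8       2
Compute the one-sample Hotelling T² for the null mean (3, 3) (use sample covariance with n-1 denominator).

Step 1 — sample mean vector:
  mean(X) = (5 + 7 + 9 + 8) / 4 = 29/4 = 7.25
  mean(Y) = (4 + 1 + 3 + 2) / 4 = 10/4 = 2.5
  x̄ = (7.25, 2.5),  deviation x̄ - mu_0 = (7.25, 2.5) - (3, 3) = (4.25, -0.5).

Step 2 — sample covariance matrix, S[i,j] = (1/(n-1)) · Σ_k (x_{k,i} - mean_i) · (x_{k,j} - mean_j), divisor n-1 = 3:
  S[X,X] = ((-2.25)·(-2.25) + (-0.25)·(-0.25) + (1.75)·(1.75) + (0.75)·(0.75)) / 3 = 8.75/3 = 2.9167
  S[X,Y] = ((-2.25)·(1.5) + (-0.25)·(-1.5) + (1.75)·(0.5) + (0.75)·(-0.5)) / 3 = -2.5/3 = -0.8333
  S[Y,Y] = ((1.5)·(1.5) + (-1.5)·(-1.5) + (0.5)·(0.5) + (-0.5)·(-0.5)) / 3 = 5/3 = 1.6667
  S = [[2.9167, -0.8333],
 [-0.8333, 1.6667]].

Step 3 — invert S. det(S) = 2.9167·1.6667 - (-0.8333)² = 4.1667.
  S^{-1} = (1/det) · [[d, -b], [-b, a]] = [[0.4, 0.2],
 [0.2, 0.7]].

Step 4 — quadratic form (x̄ - mu_0)^T · S^{-1} · (x̄ - mu_0):
  S^{-1} · (x̄ - mu_0) = (1.6, 0.5),
  (x̄ - mu_0)^T · [...] = (4.25)·(1.6) + (-0.5)·(0.5) = 6.55.

Step 5 — scale by n: T² = 4 · 6.55 = 26.2.

T² ≈ 26.2


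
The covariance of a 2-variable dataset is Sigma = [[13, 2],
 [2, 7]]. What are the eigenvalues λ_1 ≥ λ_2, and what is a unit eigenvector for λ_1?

Step 1 — characteristic polynomial of 2×2 Sigma:
  det(Sigma - λI) = λ² - trace · λ + det = 0.
  trace = 13 + 7 = 20, det = 13·7 - (2)² = 87.
Step 2 — discriminant:
  Δ = trace² - 4·det = 400 - 348 = 52.
Step 3 — eigenvalues:
  λ = (trace ± √Δ)/2 = (20 ± 7.2111)/2,
  λ_1 = 13.6056,  λ_2 = 6.3944.

Step 4 — unit eigenvector for λ_1: solve (Sigma - λ_1 I)v = 0. First row:
  (13 - 13.6056)·v_x + (2)·v_y = 0, i.e. (-0.6056)·v_x + (2)·v_y = 0,
  so v ∝ (b, λ_1 - a) = (2, 0.6056) = u.
  ||u|| = √((2)² + (0.6056)²) = √(4.3667) ≈ 2.0897,
  v_1 = u/||u|| ≈ (0.9571, 0.2898) (||v_1|| = 1).

λ_1 = 13.6056,  λ_2 = 6.3944;  v_1 ≈ (0.9571, 0.2898)


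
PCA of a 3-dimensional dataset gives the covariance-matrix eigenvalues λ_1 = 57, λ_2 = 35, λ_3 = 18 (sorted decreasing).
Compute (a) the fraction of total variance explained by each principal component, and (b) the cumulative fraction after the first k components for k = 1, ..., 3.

Step 1 — total variance = trace(Sigma) = Σ λ_i = 57 + 35 + 18 = 110.

Step 2 — fraction explained by component i = λ_i / Σ λ:
  PC1: 57/110 = 0.5182
  PC2: 35/110 = 0.3182
  PC3: 18/110 = 0.1636

Step 3 — cumulative fraction after k components = (λ_1 + ... + λ_k) / Σ λ:
  k = 1: 57/110 = 0.5182
  k = 2: (57 + 35)/110 = 92/110 = 0.8364
  k = 3: (57 + 35 + 18)/110 = 110/110 = 1

Summary (fraction, with percent):

explained: PC1 0.5182 (51.82%), PC2 0.3182 (31.82%), PC3 0.1636 (16.36%);  cumulative: 0.5182, 0.8364, 1


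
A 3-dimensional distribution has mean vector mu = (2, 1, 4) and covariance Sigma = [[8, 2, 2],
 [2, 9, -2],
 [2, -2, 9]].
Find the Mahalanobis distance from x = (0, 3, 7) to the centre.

Step 1 — centre the observation: (x - mu) = (-2, 2, 3).

Step 2 — invert Sigma (cofactor / det for 3×3, or solve directly):
  Sigma^{-1} = [[0.1458, -0.0417, -0.0417],
 [-0.0417, 0.1288, 0.0379],
 [-0.0417, 0.0379, 0.1288]].

Step 3 — form the quadratic (x - mu)^T · Sigma^{-1} · (x - mu):
  Sigma^{-1} · (x - mu) = (-0.5, 0.4545, 0.5455).
  (x - mu)^T · [Sigma^{-1} · (x - mu)] = (-2)·(-0.5) + (2)·(0.4545) + (3)·(0.5455) = 3.5455.

Step 4 — take square root: d = √(3.5455) ≈ 1.8829.

d(x, mu) = √(3.5455) ≈ 1.8829


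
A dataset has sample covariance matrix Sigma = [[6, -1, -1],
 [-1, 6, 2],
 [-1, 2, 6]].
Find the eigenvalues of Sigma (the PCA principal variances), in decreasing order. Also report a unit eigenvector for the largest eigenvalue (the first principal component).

Step 1 — characteristic polynomial p(λ) = det(λI - Sigma) = λ³ - tr·λ² + c_1·λ - det, where tr = trace, c_1 = sum of the principal 2×2 minors, det = det(Sigma):
  tr = 6 + 6 + 6 = 18,
  c_1 = (6·6 - (-1)²) + (6·6 - (-1)²) + (6·6 - (2)²) = 35 + 35 + 32 = 102,
  det = 6·(6·6 - (2)²) - (-1)·((-1)·6 - (2)·(-1)) + (-1)·((-1)·(2) - 6·(-1)) = 6·(32) - (-1)·(-4) + (-1)·(4) = 184.
  So p(λ) = λ³ - 18λ² + 102λ - 184.
Step 2 — look for an integer root (rational root theorem: any rational root is an integer divisor of 184). Testing λ = 4:
  p(4) = 64 - 288 + 408 - 184 = 0  ✓
  Dividing out (λ - 4): p(λ) = (λ - 4)(λ² - 14λ + 46).
Step 3 — remaining eigenvalues from the quadratic λ² - 14λ + 46 = 0:
  Δ = 14² - 4·46 = 196 - 184 = 12,  λ = (14 ± √12)/2 = (14 ± 3.4641)/2 ≈ 8.7321 or 5.2679.
  Sorted: λ_1 = 8.7321,  λ_2 = 5.2679,  λ_3 = 4  (check: sum = 18 = tr ✓).

Step 4 — unit eigenvector for λ_1 ≈ 8.7321: v spans the null space of (Sigma - λ_1 I), whose rows are
  r_1 = (-2.7321, -1, -1),  r_2 = (-1, -2.7321, 2),  r_3 = (-1, 2, -2.7321).
  v is orthogonal to every row, so take v ∝ r_1 × r_2 = ((-1)·(2) - (-1)·(-2.7321), (-1)·(-1) - (-2.7321)·(2), (-2.7321)·(-2.7321) - (-1)·(-1)) ≈ (-4.7321, 6.4641, 6.4641).
  Rescale (multiply by -1 so the first nonzero entry is positive): u = (4.7321, -6.4641, -6.4641).
  ||u|| = √((4.7321)² + (-6.4641)² + (-6.4641)²) = √(105.9615) ≈ 10.2938,  v_1 = u/||u|| ≈ (0.4597, -0.628, -0.628) (||v_1|| = 1).

λ_1 = 8.7321,  λ_2 = 5.2679,  λ_3 = 4;  v_1 ≈ (0.4597, -0.628, -0.628)


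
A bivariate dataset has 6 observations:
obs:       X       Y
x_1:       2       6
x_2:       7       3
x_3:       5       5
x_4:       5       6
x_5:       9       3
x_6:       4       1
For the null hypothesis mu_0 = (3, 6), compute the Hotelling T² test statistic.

Step 1 — sample mean vector:
  mean(X) = (2 + 7 + 5 + 5 + 9 + 4) / 6 = 32/6 = 5.3333
  mean(Y) = (6 + 3 + 5 + 6 + 3 + 1) / 6 = 24/6 = 4
  x̄ = (5.3333, 4),  deviation x̄ - mu_0 = (5.3333, 4) - (3, 6) = (2.3333, -2).

Step 2 — sample covariance matrix, S[i,j] = (1/(n-1)) · Σ_k (x_{k,i} - mean_i) · (x_{k,j} - mean_j), divisor n-1 = 5:
  S[X,X] = ((-3.3333)·(-3.3333) + (1.6667)·(1.6667) + (-0.3333)·(-0.3333) + (-0.3333)·(-0.3333) + (3.6667)·(3.6667) + (-1.3333)·(-1.3333)) / 5 = 29.3333/5 = 5.8667
  S[X,Y] = ((-3.3333)·(2) + (1.6667)·(-1) + (-0.3333)·(1) + (-0.3333)·(2) + (3.6667)·(-1) + (-1.3333)·(-3)) / 5 = -9/5 = -1.8
  S[Y,Y] = ((2)·(2) + (-1)·(-1) + (1)·(1) + (2)·(2) + (-1)·(-1) + (-3)·(-3)) / 5 = 20/5 = 4
  S = [[5.8667, -1.8],
 [-1.8, 4]].

Step 3 — invert S. det(S) = 5.8667·4 - (-1.8)² = 20.2267.
  S^{-1} = (1/det) · [[d, -b], [-b, a]] = [[0.1978, 0.089],
 [0.089, 0.29]].

Step 4 — quadratic form (x̄ - mu_0)^T · S^{-1} · (x̄ - mu_0):
  S^{-1} · (x̄ - mu_0) = (0.2835, -0.3724),
  (x̄ - mu_0)^T · [...] = (2.3333)·(0.2835) + (-2)·(-0.3724) = 1.4063.

Step 5 — scale by n: T² = 6 · 1.4063 = 8.4377.

T² ≈ 8.4377


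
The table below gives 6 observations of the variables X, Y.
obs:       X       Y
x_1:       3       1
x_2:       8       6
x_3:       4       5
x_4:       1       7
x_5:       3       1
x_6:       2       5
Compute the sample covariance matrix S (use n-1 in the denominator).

Step 1 — column means:
  mean(X) = (3 + 8 + 4 + 1 + 3 + 2) / 6 = 21/6 = 3.5
  mean(Y) = (1 + 6 + 5 + 7 + 1 + 5) / 6 = 25/6 = 4.1667

Step 2 — sample covariance S[i,j] = (1/(n-1)) · Σ_k (x_{k,i} - mean_i) · (x_{k,j} - mean_j), with n-1 = 5.
  S[X,X] = ((-0.5)·(-0.5) + (4.5)·(4.5) + (0.5)·(0.5) + (-2.5)·(-2.5) + (-0.5)·(-0.5) + (-1.5)·(-1.5)) / 5 = 29.5/5 = 5.9
  S[X,Y] = ((-0.5)·(-3.1667) + (4.5)·(1.8333) + (0.5)·(0.8333) + (-2.5)·(2.8333) + (-0.5)·(-3.1667) + (-1.5)·(0.8333)) / 5 = 3.5/5 = 0.7
  S[Y,Y] = ((-3.1667)·(-3.1667) + (1.8333)·(1.8333) + (0.8333)·(0.8333) + (2.8333)·(2.8333) + (-3.1667)·(-3.1667) + (0.8333)·(0.8333)) / 5 = 32.8333/5 = 6.5667

S is symmetric (S[j,i] = S[i,j]). Assembling:

S = [[5.9, 0.7],
 [0.7, 6.5667]]
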